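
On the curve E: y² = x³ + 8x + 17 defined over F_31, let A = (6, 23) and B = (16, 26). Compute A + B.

(28, 20)

(6, 23) + (16, 26). λ = (26 - 23)/(16 - 6) ≡ 3/10 mod 31. 10⁻¹ ≡ 28 (mod 31), so λ ≡ 22.
  x = λ² - 6 - 16 = 484 - 22 ≡ 28; y = λ·(6 - 28) - 23 ≡ 20. → (28, 20)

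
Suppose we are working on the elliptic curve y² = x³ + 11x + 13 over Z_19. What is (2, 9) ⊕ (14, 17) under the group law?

(14, 2)

(2, 9) + (14, 17). λ = (17 - 9)/(14 - 2) ≡ 8/12 mod 19. 12⁻¹ ≡ 8 (mod 19) since 12·8 = 96 ≡ 1, so λ ≡ 7.
  x = λ² - 2 - 14 = 49 - 16 ≡ 14; y = λ·(2 - 14) - 9 ≡ 2. → (14, 2)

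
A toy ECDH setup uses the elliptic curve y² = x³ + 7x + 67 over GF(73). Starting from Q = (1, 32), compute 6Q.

Repeated addition: build up to 6Q.
2Q: tangent at (1, 32): λ = (3·1² + 7)/(2·32) ≡ 10/64. 64⁻¹ ≡ 8 (mod 73), so λ ≡ 10·8 ≡ 7.
  x = λ² - 1 - 1 = 49 - 2 ≡ 47; y = λ·(1 - 47) - 32 ≡ 11. → (47, 11)
3Q: (47, 11) + (1, 32). λ = (32 - 11)/(1 - 47) ≡ 21/27 mod 73. 27⁻¹ ≡ 46 (mod 73), so λ ≡ 17.
  x = λ² - 47 - 1 = 289 - 48 ≡ 22; y = λ·(47 - 22) - 11 ≡ 49. → (22, 49)
4Q: (22, 49) + (1, 32). λ = (32 - 49)/(1 - 22) ≡ 56/52 mod 73. 52⁻¹ ≡ 66 (mod 73) since 52·66 = 3432 ≡ 1, so λ ≡ 46.
  x = λ² - 22 - 1 = 2116 - 23 ≡ 49; y = λ·(22 - 49) - 49 ≡ 23. → (49, 23)
5Q: (49, 23) + (1, 32). λ = (32 - 23)/(1 - 49) ≡ 9/25 mod 73. 25⁻¹ ≡ 38 (mod 73), so λ ≡ 50.
  x = λ² - 49 - 1 = 2500 - 50 ≡ 41; y = λ·(49 - 41) - 23 ≡ 12. → (41, 12)
6Q: (41, 12) + (1, 32). λ = (32 - 12)/(1 - 41) ≡ 20/33 mod 73. 33⁻¹ ≡ 31 (mod 73), so λ ≡ 36.
  x = λ² - 41 - 1 = 1296 - 42 ≡ 13; y = λ·(41 - 13) - 12 ≡ 47. → (13, 47)

(13, 47)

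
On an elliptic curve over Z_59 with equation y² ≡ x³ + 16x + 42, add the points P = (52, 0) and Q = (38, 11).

(52, 0) + (38, 11). λ = (11 - 0)/(38 - 52) ≡ 11/45 mod 59. 45⁻¹ ≡ 21 (mod 59), so λ ≡ 54.
  x = λ² - 52 - 38 = 2916 - 90 ≡ 53; y = λ·(52 - 53) - 0 ≡ 5. → (53, 5)

(53, 5)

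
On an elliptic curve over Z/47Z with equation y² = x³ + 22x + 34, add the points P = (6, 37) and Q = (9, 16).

(6, 37) + (9, 16). λ = (16 - 37)/(9 - 6) ≡ 26/3 mod 47. 3⁻¹ ≡ 16 (mod 47), so λ ≡ 40.
  x = λ² - 6 - 9 = 1600 - 15 ≡ 34; y = λ·(6 - 34) - 37 ≡ 18. → (34, 18)

(34, 18)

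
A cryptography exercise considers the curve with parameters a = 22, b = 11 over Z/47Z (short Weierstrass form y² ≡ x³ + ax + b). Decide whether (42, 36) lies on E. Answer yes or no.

y² = 36² ≡ 27; x³ + 22x + 11 = 75023 ≡ 11 (mod 47). 27 ≠ 11.

no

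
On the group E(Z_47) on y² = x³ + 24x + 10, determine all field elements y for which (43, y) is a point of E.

none

x³ + 24x + 10 = 80549 ≡ 38 (mod 47).
38 is a non-residue mod 47; no y exists.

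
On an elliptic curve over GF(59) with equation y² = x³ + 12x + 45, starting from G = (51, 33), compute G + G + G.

(17, 18)

Repeated addition: build up to 3G.
2G: tangent at (51, 33): λ = (3·51² + 12)/(2·33) ≡ 27/7. 7⁻¹ ≡ 17 (mod 59) since 7·17 = 119 ≡ 1, so λ ≡ 27·17 ≡ 46.
  x = λ² - 51 - 51 = 2116 - 102 ≡ 8; y = λ·(51 - 8) - 33 ≡ 57. → (8, 57)
3G: (8, 57) + (51, 33). λ = (33 - 57)/(51 - 8) ≡ 35/43 mod 59. 43⁻¹ ≡ 11 (mod 59), so λ ≡ 31.
  x = λ² - 8 - 51 = 961 - 59 ≡ 17; y = λ·(8 - 17) - 57 ≡ 18. → (17, 18)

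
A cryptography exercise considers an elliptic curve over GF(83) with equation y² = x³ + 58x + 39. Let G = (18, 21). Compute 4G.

Repeated addition: build up to 4G.
2G: tangent at (18, 21): λ = (3·18² + 58)/(2·21) ≡ 34/42. 42⁻¹ ≡ 2 (mod 83), so λ ≡ 34·2 ≡ 68.
  x = λ² - 18 - 18 = 4624 - 36 ≡ 23; y = λ·(18 - 23) - 21 ≡ 54. → (23, 54)
3G: (23, 54) + (18, 21). λ = (21 - 54)/(18 - 23) ≡ 50/78 mod 83. 78⁻¹ ≡ 33 (mod 83) since 78·33 = 2574 ≡ 1, so λ ≡ 73.
  x = λ² - 23 - 18 = 5329 - 41 ≡ 59; y = λ·(23 - 59) - 54 ≡ 57. → (59, 57)
4G: (59, 57) + (18, 21). λ = (21 - 57)/(18 - 59) ≡ 47/42 mod 83. 42⁻¹ ≡ 2 (mod 83) since 42·2 = 84 ≡ 1, so λ ≡ 11.
  x = λ² - 59 - 18 = 121 - 77 ≡ 44; y = λ·(59 - 44) - 57 ≡ 25. → (44, 25)

(44, 25)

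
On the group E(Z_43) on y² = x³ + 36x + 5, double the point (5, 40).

tangent at (5, 40): λ = (3·5² + 36)/(2·40) ≡ 25/37. 37⁻¹ ≡ 7 (mod 43) since 37·7 = 259 ≡ 1, so λ ≡ 25·7 ≡ 3.
  x = λ² - 5 - 5 = 9 - 10 ≡ 42; y = λ·(5 - 42) - 40 ≡ 21. → (42, 21)

(42, 21)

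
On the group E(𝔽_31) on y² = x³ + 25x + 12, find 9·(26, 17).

(21, 23)

Write G = (26, 17).
Double-and-add on 9 = (1001)₂. Start with G = (26, 17) for the leading 1-bit.
double: tangent at (26, 17): λ = (3·26² + 25)/(2·17) ≡ 7/3. 3⁻¹ ≡ 21 (mod 31), so λ ≡ 7·21 ≡ 23.
  x = λ² - 26 - 26 = 529 - 52 ≡ 12; y = λ·(26 - 12) - 17 ≡ 26. → (12, 26)
double: tangent at (12, 26): λ = (3·12² + 25)/(2·26) ≡ 23/21. 21⁻¹ ≡ 3 (mod 31), so λ ≡ 23·3 ≡ 7.
  x = λ² - 12 - 12 = 49 - 24 ≡ 25; y = λ·(12 - 25) - 26 ≡ 7. → (25, 7)
double: tangent at (25, 7): λ = (3·25² + 25)/(2·7) ≡ 9/14. 14⁻¹ ≡ 20 (mod 31) since 14·20 = 280 ≡ 1, so λ ≡ 9·20 ≡ 25.
  x = λ² - 25 - 25 = 625 - 50 ≡ 17; y = λ·(25 - 17) - 7 ≡ 7. → (17, 7)
add G: (17, 7) + (26, 17). λ = (17 - 7)/(26 - 17) ≡ 10/9 mod 31. 9⁻¹ ≡ 7 (mod 31) since 9·7 = 63 ≡ 1, so λ ≡ 8.
  x = λ² - 17 - 26 = 64 - 43 ≡ 21; y = λ·(17 - 21) - 7 ≡ 23. → (21, 23)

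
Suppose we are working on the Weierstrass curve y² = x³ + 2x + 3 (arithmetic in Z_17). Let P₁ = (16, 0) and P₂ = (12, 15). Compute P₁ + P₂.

(16, 0) + (12, 15). λ = (15 - 0)/(12 - 16) ≡ 15/13 mod 17. 13⁻¹ ≡ 4 (mod 17) since 13·4 = 52 ≡ 1, so λ ≡ 9.
  x = λ² - 16 - 12 = 81 - 28 ≡ 2; y = λ·(16 - 2) - 0 ≡ 7. → (2, 7)

(2, 7)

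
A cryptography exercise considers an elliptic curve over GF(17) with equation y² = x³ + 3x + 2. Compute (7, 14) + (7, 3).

The two points share x = 7 and their y-coordinates satisfy 14 + 3 ≡ 0 (mod 17), so they are inverses. Their sum is 𝒪.

O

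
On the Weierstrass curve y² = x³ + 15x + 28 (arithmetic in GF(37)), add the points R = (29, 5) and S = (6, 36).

(12, 30)

(29, 5) + (6, 36). λ = (36 - 5)/(6 - 29) ≡ 31/14 mod 37. 14⁻¹ ≡ 8 (mod 37), so λ ≡ 26.
  x = λ² - 29 - 6 = 676 - 35 ≡ 12; y = λ·(29 - 12) - 5 ≡ 30. → (12, 30)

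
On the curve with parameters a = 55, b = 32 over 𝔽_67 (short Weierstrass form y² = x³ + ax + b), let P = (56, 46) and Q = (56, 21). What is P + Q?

The two points share x = 56 and their y-coordinates satisfy 46 + 21 ≡ 0 (mod 67), so they are inverses. Their sum is the point at infinity.

O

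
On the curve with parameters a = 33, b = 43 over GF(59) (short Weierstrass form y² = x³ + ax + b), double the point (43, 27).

tangent at (43, 27): λ = (3·43² + 33)/(2·27) ≡ 34/54. 54⁻¹ ≡ 47 (mod 59) since 54·47 = 2538 ≡ 1, so λ ≡ 34·47 ≡ 5.
  x = λ² - 43 - 43 = 25 - 86 ≡ 57; y = λ·(43 - 57) - 27 ≡ 21. → (57, 21)

(57, 21)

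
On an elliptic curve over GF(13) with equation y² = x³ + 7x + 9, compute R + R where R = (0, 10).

tangent at (0, 10): λ = (3·0² + 7)/(2·10) ≡ 7/7. 7⁻¹ ≡ 2 (mod 13), so λ ≡ 7·2 ≡ 1.
  x = λ² - 0 - 0 = 1 - 0 ≡ 1; y = λ·(0 - 1) - 10 ≡ 2. → (1, 2)

(1, 2)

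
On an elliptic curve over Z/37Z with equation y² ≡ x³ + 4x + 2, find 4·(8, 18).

(1, 28)

Write P = (8, 18).
Repeated addition: build up to 4P.
2P: tangent at (8, 18): λ = (3·8² + 4)/(2·18) ≡ 11/36. 36⁻¹ ≡ 36 (mod 37), so λ ≡ 11·36 ≡ 26.
  x = λ² - 8 - 8 = 676 - 16 ≡ 31; y = λ·(8 - 31) - 18 ≡ 13. → (31, 13)
3P: (31, 13) + (8, 18). λ = (18 - 13)/(8 - 31) ≡ 5/14 mod 37. 14⁻¹ ≡ 8 (mod 37), so λ ≡ 3.
  x = λ² - 31 - 8 = 9 - 39 ≡ 7; y = λ·(31 - 7) - 13 ≡ 22. → (7, 22)
4P: (7, 22) + (8, 18). λ = (18 - 22)/(8 - 7) ≡ 33/1 mod 37. 1⁻¹ ≡ 1 (mod 37), so λ ≡ 33.
  x = λ² - 7 - 8 = 1089 - 15 ≡ 1; y = λ·(7 - 1) - 22 ≡ 28. → (1, 28)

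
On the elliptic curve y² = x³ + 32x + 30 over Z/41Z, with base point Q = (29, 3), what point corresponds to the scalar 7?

(23, 31)

Repeated addition: build up to 7Q.
2Q: tangent at (29, 3): λ = (3·29² + 32)/(2·3) ≡ 13/6. 6⁻¹ ≡ 7 (mod 41) since 6·7 = 42 ≡ 1, so λ ≡ 13·7 ≡ 9.
  x = λ² - 29 - 29 = 81 - 58 ≡ 23; y = λ·(29 - 23) - 3 ≡ 10. → (23, 10)
3Q: (23, 10) + (29, 3). λ = (3 - 10)/(29 - 23) ≡ 34/6 mod 41. 6⁻¹ ≡ 7 (mod 41), so λ ≡ 33.
  x = λ² - 23 - 29 = 1089 - 52 ≡ 12; y = λ·(23 - 12) - 10 ≡ 25. → (12, 25)
4Q: (12, 25) + (29, 3). λ = (3 - 25)/(29 - 12) ≡ 19/17 mod 41. 17⁻¹ ≡ 29 (mod 41), so λ ≡ 18.
  x = λ² - 12 - 29 = 324 - 41 ≡ 37; y = λ·(12 - 37) - 25 ≡ 17. → (37, 17)
5Q: (37, 17) + (29, 3). λ = (3 - 17)/(29 - 37) ≡ 27/33 mod 41. 33⁻¹ ≡ 5 (mod 41) since 33·5 = 165 ≡ 1, so λ ≡ 12.
  x = λ² - 37 - 29 = 144 - 66 ≡ 37; y = λ·(37 - 37) - 17 ≡ 24. → (37, 24)
6Q: (37, 24) + (29, 3). λ = (3 - 24)/(29 - 37) ≡ 20/33 mod 41. 33⁻¹ ≡ 5 (mod 41), so λ ≡ 18.
  x = λ² - 37 - 29 = 324 - 66 ≡ 12; y = λ·(37 - 12) - 24 ≡ 16. → (12, 16)
7Q: (12, 16) + (29, 3). λ = (3 - 16)/(29 - 12) ≡ 28/17 mod 41. 17⁻¹ ≡ 29 (mod 41), so λ ≡ 33.
  x = λ² - 12 - 29 = 1089 - 41 ≡ 23; y = λ·(12 - 23) - 16 ≡ 31. → (23, 31)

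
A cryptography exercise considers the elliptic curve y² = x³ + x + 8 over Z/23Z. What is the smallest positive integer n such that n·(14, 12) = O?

7

2P: tangent at (14, 12): λ = (3·14² + 1)/(2·12) ≡ 14/1. 1⁻¹ ≡ 1 (mod 23), so λ ≡ 14·1 ≡ 14.
  x = λ² - 14 - 14 = 196 - 28 ≡ 7; y = λ·(14 - 7) - 12 ≡ 17. → (7, 17)
3P: (7, 17) + (14, 12). λ = (12 - 17)/(14 - 7) ≡ 18/7 mod 23. 7⁻¹ ≡ 10 (mod 23) since 7·10 = 70 ≡ 1, so λ ≡ 19.
  x = λ² - 7 - 14 = 361 - 21 ≡ 18; y = λ·(7 - 18) - 17 ≡ 4. → (18, 4)
4P: (18, 4) + (14, 12). λ = (12 - 4)/(14 - 18) ≡ 8/19 mod 23. 19⁻¹ ≡ 17 (mod 23), so λ ≡ 21.
  x = λ² - 18 - 14 = 441 - 32 ≡ 18; y = λ·(18 - 18) - 4 ≡ 19. → (18, 19)
5P: (18, 19) + (14, 12). λ = (12 - 19)/(14 - 18) ≡ 16/19 mod 23. 19⁻¹ ≡ 17 (mod 23) since 19·17 = 323 ≡ 1, so λ ≡ 19.
  x = λ² - 18 - 14 = 361 - 32 ≡ 7; y = λ·(18 - 7) - 19 ≡ 6. → (7, 6)
6P: (7, 6) + (14, 12). λ = (12 - 6)/(14 - 7) ≡ 6/7 mod 23. 7⁻¹ ≡ 10 (mod 23), so λ ≡ 14.
  x = λ² - 7 - 14 = 196 - 21 ≡ 14; y = λ·(7 - 14) - 6 ≡ 11. → (14, 11)
7P: (14, 11) + (14, 12): same x and y₁ ≡ -y₂, so the sum is O.
7P = O, so the order is 7.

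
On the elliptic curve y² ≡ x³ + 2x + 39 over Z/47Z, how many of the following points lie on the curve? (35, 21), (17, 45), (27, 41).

2

(35, 21): 21² ≡ 18, rhs ≡ 26 → off.
(17, 45): 45² ≡ 4, rhs ≡ 4 → on.
(27, 41): 41² ≡ 36, rhs ≡ 36 → on.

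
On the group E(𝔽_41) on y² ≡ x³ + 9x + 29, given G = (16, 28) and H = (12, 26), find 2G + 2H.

(31, 13)

First 2G:
Repeated addition: build up to 2G.
2G: tangent at (16, 28): λ = (3·16² + 9)/(2·28) ≡ 39/15. 15⁻¹ ≡ 11 (mod 41), so λ ≡ 39·11 ≡ 19.
  x = λ² - 16 - 16 = 361 - 32 ≡ 1; y = λ·(16 - 1) - 28 ≡ 11. → (1, 11)
2G = (1, 11).
Next 2H:
Repeated addition: build up to 2H.
2H: tangent at (12, 26): λ = (3·12² + 9)/(2·26) ≡ 31/11. 11⁻¹ ≡ 15 (mod 41), so λ ≡ 31·15 ≡ 14.
  x = λ² - 12 - 12 = 196 - 24 ≡ 8; y = λ·(12 - 8) - 26 ≡ 30. → (8, 30)
2H = (8, 30).
Finally 2G + 2H:
(1, 11) + (8, 30). λ = (30 - 11)/(8 - 1) ≡ 19/7 mod 41. 7⁻¹ ≡ 6 (mod 41), so λ ≡ 32.
  x = λ² - 1 - 8 = 1024 - 9 ≡ 31; y = λ·(1 - 31) - 11 ≡ 13. → (31, 13)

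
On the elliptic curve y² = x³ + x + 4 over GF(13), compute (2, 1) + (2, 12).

The two points share x = 2 and their y-coordinates satisfy 1 + 12 ≡ 0 (mod 13), so they are inverses. Their sum is the point at infinity.

O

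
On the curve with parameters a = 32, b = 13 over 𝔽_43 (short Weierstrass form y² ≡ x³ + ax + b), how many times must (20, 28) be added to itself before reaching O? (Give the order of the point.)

2P: tangent at (20, 28): λ = (3·20² + 32)/(2·28) ≡ 28/13. 13⁻¹ ≡ 10 (mod 43), so λ ≡ 28·10 ≡ 22.
  x = λ² - 20 - 20 = 484 - 40 ≡ 14; y = λ·(20 - 14) - 28 ≡ 18. → (14, 18)
3P: (14, 18) + (20, 28). λ = (28 - 18)/(20 - 14) ≡ 10/6 mod 43. 6⁻¹ ≡ 36 (mod 43), so λ ≡ 16.
  x = λ² - 14 - 20 = 256 - 34 ≡ 7; y = λ·(14 - 7) - 18 ≡ 8. → (7, 8)
4P: (7, 8) + (20, 28). λ = (28 - 8)/(20 - 7) ≡ 20/13 mod 43. 13⁻¹ ≡ 10 (mod 43), so λ ≡ 28.
  x = λ² - 7 - 20 = 784 - 27 ≡ 26; y = λ·(7 - 26) - 8 ≡ 19. → (26, 19)
5P: (26, 19) + (20, 28). λ = (28 - 19)/(20 - 26) ≡ 9/37 mod 43. 37⁻¹ ≡ 7 (mod 43), so λ ≡ 20.
  x = λ² - 26 - 20 = 400 - 46 ≡ 10; y = λ·(26 - 10) - 19 ≡ 0. → (10, 0)
6P: (10, 0) + (20, 28). λ = (28 - 0)/(20 - 10) ≡ 28/10 mod 43. 10⁻¹ ≡ 13 (mod 43) since 10·13 = 130 ≡ 1, so λ ≡ 20.
  x = λ² - 10 - 20 = 400 - 30 ≡ 26; y = λ·(10 - 26) - 0 ≡ 24. → (26, 24)
7P: (26, 24) + (20, 28). λ = (28 - 24)/(20 - 26) ≡ 4/37 mod 43. 37⁻¹ ≡ 7 (mod 43) since 37·7 = 259 ≡ 1, so λ ≡ 28.
  x = λ² - 26 - 20 = 784 - 46 ≡ 7; y = λ·(26 - 7) - 24 ≡ 35. → (7, 35)
8P: (7, 35) + (20, 28). λ = (28 - 35)/(20 - 7) ≡ 36/13 mod 43. 13⁻¹ ≡ 10 (mod 43), so λ ≡ 16.
  x = λ² - 7 - 20 = 256 - 27 ≡ 14; y = λ·(7 - 14) - 35 ≡ 25. → (14, 25)
9P: (14, 25) + (20, 28). λ = (28 - 25)/(20 - 14) ≡ 3/6 mod 43. 6⁻¹ ≡ 36 (mod 43) since 6·36 = 216 ≡ 1, so λ ≡ 22.
  x = λ² - 14 - 20 = 484 - 34 ≡ 20; y = λ·(14 - 20) - 25 ≡ 15. → (20, 15)
10P: (20, 15) + (20, 28): same x and y₁ ≡ -y₂, so the sum is O.
10P = O, so the order is 10.

10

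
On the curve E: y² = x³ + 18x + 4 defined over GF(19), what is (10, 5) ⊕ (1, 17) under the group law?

(14, 13)

(10, 5) + (1, 17). λ = (17 - 5)/(1 - 10) ≡ 12/10 mod 19. 10⁻¹ ≡ 2 (mod 19), so λ ≡ 5.
  x = λ² - 10 - 1 = 25 - 11 ≡ 14; y = λ·(10 - 14) - 5 ≡ 13. → (14, 13)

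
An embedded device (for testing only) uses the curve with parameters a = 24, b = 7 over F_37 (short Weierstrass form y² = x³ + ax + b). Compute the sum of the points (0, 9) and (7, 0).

(9, 29)

(0, 9) + (7, 0). λ = (0 - 9)/(7 - 0) ≡ 28/7 mod 37. 7⁻¹ ≡ 16 (mod 37) since 7·16 = 112 ≡ 1, so λ ≡ 4.
  x = λ² - 0 - 7 = 16 - 7 ≡ 9; y = λ·(0 - 9) - 9 ≡ 29. → (9, 29)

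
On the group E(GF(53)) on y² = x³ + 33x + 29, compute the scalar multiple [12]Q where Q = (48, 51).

Double-and-add on 12 = (1100)₂. Start with Q = (48, 51) for the leading 1-bit.
double: tangent at (48, 51): λ = (3·48² + 33)/(2·51) ≡ 2/49. 49⁻¹ ≡ 13 (mod 53), so λ ≡ 2·13 ≡ 26.
  x = λ² - 48 - 48 = 676 - 96 ≡ 50; y = λ·(48 - 50) - 51 ≡ 3. → (50, 3)
add Q: (50, 3) + (48, 51). λ = (51 - 3)/(48 - 50) ≡ 48/51 mod 53. 51⁻¹ ≡ 26 (mod 53), so λ ≡ 29.
  x = λ² - 50 - 48 = 841 - 98 ≡ 1; y = λ·(50 - 1) - 3 ≡ 40. → (1, 40)
double: tangent at (1, 40): λ = (3·1² + 33)/(2·40) ≡ 36/27. 27⁻¹ ≡ 2 (mod 53) since 27·2 = 54 ≡ 1, so λ ≡ 36·2 ≡ 19.
  x = λ² - 1 - 1 = 361 - 2 ≡ 41; y = λ·(1 - 41) - 40 ≡ 48. → (41, 48)
double: tangent at (41, 48): λ = (3·41² + 33)/(2·48) ≡ 41/43. 43⁻¹ ≡ 37 (mod 53) since 43·37 = 1591 ≡ 1, so λ ≡ 41·37 ≡ 33.
  x = λ² - 41 - 41 = 1089 - 82 ≡ 0; y = λ·(41 - 0) - 48 ≡ 33. → (0, 33)

(0, 33)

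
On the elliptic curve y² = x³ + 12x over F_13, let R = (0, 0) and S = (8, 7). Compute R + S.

(0, 0) + (8, 7). λ = (7 - 0)/(8 - 0) ≡ 7/8 mod 13. 8⁻¹ ≡ 5 (mod 13), so λ ≡ 9.
  x = λ² - 0 - 8 = 81 - 8 ≡ 8; y = λ·(0 - 8) - 0 ≡ 6. → (8, 6)

(8, 6)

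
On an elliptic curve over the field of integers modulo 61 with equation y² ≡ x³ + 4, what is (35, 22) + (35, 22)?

(57, 1)

tangent at (35, 22): λ = (3·35² + 0)/(2·22) ≡ 15/44. 44⁻¹ ≡ 43 (mod 61), so λ ≡ 15·43 ≡ 35.
  x = λ² - 35 - 35 = 1225 - 70 ≡ 57; y = λ·(35 - 57) - 22 ≡ 1. → (57, 1)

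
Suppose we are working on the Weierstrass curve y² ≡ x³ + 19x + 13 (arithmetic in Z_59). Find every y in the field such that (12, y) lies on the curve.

x³ + 19x + 13 = 1969 ≡ 22 (mod 59).
Square roots of 22 mod 59: 9 and 50 (since 9² = 81 ≡ 22).

9, 50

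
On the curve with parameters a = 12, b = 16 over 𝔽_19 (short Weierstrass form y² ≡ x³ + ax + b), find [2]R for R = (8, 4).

(12, 8)

tangent at (8, 4): λ = (3·8² + 12)/(2·4) ≡ 14/8. 8⁻¹ ≡ 12 (mod 19), so λ ≡ 14·12 ≡ 16.
  x = λ² - 8 - 8 = 256 - 16 ≡ 12; y = λ·(8 - 12) - 4 ≡ 8. → (12, 8)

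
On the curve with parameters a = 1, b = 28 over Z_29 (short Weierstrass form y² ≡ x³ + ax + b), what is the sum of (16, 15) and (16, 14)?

O

The two points share x = 16 and their y-coordinates satisfy 15 + 14 ≡ 0 (mod 29), so they are inverses. Their sum is O.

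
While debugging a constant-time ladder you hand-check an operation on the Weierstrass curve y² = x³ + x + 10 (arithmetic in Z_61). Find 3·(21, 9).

(15, 44)

Write P = (21, 9).
Repeated addition: build up to 3P.
2P: tangent at (21, 9): λ = (3·21² + 1)/(2·9) ≡ 43/18. 18⁻¹ ≡ 17 (mod 61) since 18·17 = 306 ≡ 1, so λ ≡ 43·17 ≡ 60.
  x = λ² - 21 - 21 = 3600 - 42 ≡ 20; y = λ·(21 - 20) - 9 ≡ 51. → (20, 51)
3P: (20, 51) + (21, 9). λ = (9 - 51)/(21 - 20) ≡ 19/1 mod 61. 1⁻¹ ≡ 1 (mod 61) since 1·1 = 1 ≡ 1, so λ ≡ 19.
  x = λ² - 20 - 21 = 361 - 41 ≡ 15; y = λ·(20 - 15) - 51 ≡ 44. → (15, 44)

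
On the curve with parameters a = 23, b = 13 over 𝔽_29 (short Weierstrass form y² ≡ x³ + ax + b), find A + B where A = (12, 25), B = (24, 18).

(12, 25) + (24, 18). λ = (18 - 25)/(24 - 12) ≡ 22/12 mod 29. 12⁻¹ ≡ 17 (mod 29), so λ ≡ 26.
  x = λ² - 12 - 24 = 676 - 36 ≡ 2; y = λ·(12 - 2) - 25 ≡ 3. → (2, 3)

(2, 3)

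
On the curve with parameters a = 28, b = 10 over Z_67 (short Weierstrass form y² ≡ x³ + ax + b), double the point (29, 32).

tangent at (29, 32): λ = (3·29² + 28)/(2·32) ≡ 5/64. 64⁻¹ ≡ 22 (mod 67) since 64·22 = 1408 ≡ 1, so λ ≡ 5·22 ≡ 43.
  x = λ² - 29 - 29 = 1849 - 58 ≡ 49; y = λ·(29 - 49) - 32 ≡ 46. → (49, 46)

(49, 46)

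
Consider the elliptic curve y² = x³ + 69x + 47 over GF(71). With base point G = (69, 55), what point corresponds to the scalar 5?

(47, 51)

Repeated addition: build up to 5G.
2G: tangent at (69, 55): λ = (3·69² + 69)/(2·55) ≡ 10/39. 39⁻¹ ≡ 51 (mod 71), so λ ≡ 10·51 ≡ 13.
  x = λ² - 69 - 69 = 169 - 138 ≡ 31; y = λ·(69 - 31) - 55 ≡ 13. → (31, 13)
3G: (31, 13) + (69, 55). λ = (55 - 13)/(69 - 31) ≡ 42/38 mod 71. 38⁻¹ ≡ 43 (mod 71), so λ ≡ 31.
  x = λ² - 31 - 69 = 961 - 100 ≡ 9; y = λ·(31 - 9) - 13 ≡ 30. → (9, 30)
4G: (9, 30) + (69, 55). λ = (55 - 30)/(69 - 9) ≡ 25/60 mod 71. 60⁻¹ ≡ 58 (mod 71) since 60·58 = 3480 ≡ 1, so λ ≡ 30.
  x = λ² - 9 - 69 = 900 - 78 ≡ 41; y = λ·(9 - 41) - 30 ≡ 4. → (41, 4)
5G: (41, 4) + (69, 55). λ = (55 - 4)/(69 - 41) ≡ 51/28 mod 71. 28⁻¹ ≡ 33 (mod 71) since 28·33 = 924 ≡ 1, so λ ≡ 50.
  x = λ² - 41 - 69 = 2500 - 110 ≡ 47; y = λ·(41 - 47) - 4 ≡ 51. → (47, 51)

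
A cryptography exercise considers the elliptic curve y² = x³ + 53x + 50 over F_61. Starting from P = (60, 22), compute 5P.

(58, 48)

Repeated addition: build up to 5P.
2P: tangent at (60, 22): λ = (3·60² + 53)/(2·22) ≡ 56/44. 44⁻¹ ≡ 43 (mod 61) since 44·43 = 1892 ≡ 1, so λ ≡ 56·43 ≡ 29.
  x = λ² - 60 - 60 = 841 - 120 ≡ 50; y = λ·(60 - 50) - 22 ≡ 24. → (50, 24)
3P: (50, 24) + (60, 22). λ = (22 - 24)/(60 - 50) ≡ 59/10 mod 61. 10⁻¹ ≡ 55 (mod 61) since 10·55 = 550 ≡ 1, so λ ≡ 12.
  x = λ² - 50 - 60 = 144 - 110 ≡ 34; y = λ·(50 - 34) - 24 ≡ 46. → (34, 46)
4P: (34, 46) + (60, 22). λ = (22 - 46)/(60 - 34) ≡ 37/26 mod 61. 26⁻¹ ≡ 54 (mod 61), so λ ≡ 46.
  x = λ² - 34 - 60 = 2116 - 94 ≡ 9; y = λ·(34 - 9) - 46 ≡ 6. → (9, 6)
5P: (9, 6) + (60, 22). λ = (22 - 6)/(60 - 9) ≡ 16/51 mod 61. 51⁻¹ ≡ 6 (mod 61), so λ ≡ 35.
  x = λ² - 9 - 60 = 1225 - 69 ≡ 58; y = λ·(9 - 58) - 6 ≡ 48. → (58, 48)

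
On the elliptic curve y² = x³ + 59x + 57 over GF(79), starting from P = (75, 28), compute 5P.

(37, 68)

Double-and-add on 5 = (101)₂. Start with P = (75, 28) for the leading 1-bit.
double: tangent at (75, 28): λ = (3·75² + 59)/(2·28) ≡ 28/56. 56⁻¹ ≡ 24 (mod 79) since 56·24 = 1344 ≡ 1, so λ ≡ 28·24 ≡ 40.
  x = λ² - 75 - 75 = 1600 - 150 ≡ 28; y = λ·(75 - 28) - 28 ≡ 35. → (28, 35)
double: tangent at (28, 35): λ = (3·28² + 59)/(2·35) ≡ 41/70. 70⁻¹ ≡ 35 (mod 79), so λ ≡ 41·35 ≡ 13.
  x = λ² - 28 - 28 = 169 - 56 ≡ 34; y = λ·(28 - 34) - 35 ≡ 45. → (34, 45)
add P: (34, 45) + (75, 28). λ = (28 - 45)/(75 - 34) ≡ 62/41 mod 79. 41⁻¹ ≡ 27 (mod 79), so λ ≡ 15.
  x = λ² - 34 - 75 = 225 - 109 ≡ 37; y = λ·(34 - 37) - 45 ≡ 68. → (37, 68)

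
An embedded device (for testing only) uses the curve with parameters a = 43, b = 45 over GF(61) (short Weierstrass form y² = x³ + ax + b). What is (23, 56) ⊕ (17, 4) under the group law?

(8, 13)

(23, 56) + (17, 4). λ = (4 - 56)/(17 - 23) ≡ 9/55 mod 61. 55⁻¹ ≡ 10 (mod 61) since 55·10 = 550 ≡ 1, so λ ≡ 29.
  x = λ² - 23 - 17 = 841 - 40 ≡ 8; y = λ·(23 - 8) - 56 ≡ 13. → (8, 13)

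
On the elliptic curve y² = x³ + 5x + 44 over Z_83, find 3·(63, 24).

Write P = (63, 24).
Repeated addition: build up to 3P.
2P: tangent at (63, 24): λ = (3·63² + 5)/(2·24) ≡ 43/48. 48⁻¹ ≡ 64 (mod 83) since 48·64 = 3072 ≡ 1, so λ ≡ 43·64 ≡ 13.
  x = λ² - 63 - 63 = 169 - 126 ≡ 43; y = λ·(63 - 43) - 24 ≡ 70. → (43, 70)
3P: (43, 70) + (63, 24). λ = (24 - 70)/(63 - 43) ≡ 37/20 mod 83. 20⁻¹ ≡ 54 (mod 83), so λ ≡ 6.
  x = λ² - 43 - 63 = 36 - 106 ≡ 13; y = λ·(43 - 13) - 70 ≡ 27. → (13, 27)

(13, 27)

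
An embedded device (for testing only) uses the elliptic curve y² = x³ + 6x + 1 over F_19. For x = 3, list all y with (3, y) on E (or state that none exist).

none

x³ + 6x + 1 = 46 ≡ 8 (mod 19).
8 is a non-residue mod 19; no y exists.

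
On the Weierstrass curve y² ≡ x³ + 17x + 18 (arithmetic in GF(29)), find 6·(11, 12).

Write Q = (11, 12).
Repeated addition: build up to 6Q.
2Q: tangent at (11, 12): λ = (3·11² + 17)/(2·12) ≡ 3/24. 24⁻¹ ≡ 23 (mod 29) since 24·23 = 552 ≡ 1, so λ ≡ 3·23 ≡ 11.
  x = λ² - 11 - 11 = 121 - 22 ≡ 12; y = λ·(11 - 12) - 12 ≡ 6. → (12, 6)
3Q: (12, 6) + (11, 12). λ = (12 - 6)/(11 - 12) ≡ 6/28 mod 29. 28⁻¹ ≡ 28 (mod 29) since 28·28 = 784 ≡ 1, so λ ≡ 23.
  x = λ² - 12 - 11 = 529 - 23 ≡ 13; y = λ·(12 - 13) - 6 ≡ 0. → (13, 0)
4Q: (13, 0) + (11, 12). λ = (12 - 0)/(11 - 13) ≡ 12/27 mod 29. 27⁻¹ ≡ 14 (mod 29), so λ ≡ 23.
  x = λ² - 13 - 11 = 529 - 24 ≡ 12; y = λ·(13 - 12) - 0 ≡ 23. → (12, 23)
5Q: (12, 23) + (11, 12). λ = (12 - 23)/(11 - 12) ≡ 18/28 mod 29. 28⁻¹ ≡ 28 (mod 29) since 28·28 = 784 ≡ 1, so λ ≡ 11.
  x = λ² - 12 - 11 = 121 - 23 ≡ 11; y = λ·(12 - 11) - 23 ≡ 17. → (11, 17)
6Q: (11, 17) + (11, 12): same x and y₁ ≡ -y₂, so the sum is 𝒪.

O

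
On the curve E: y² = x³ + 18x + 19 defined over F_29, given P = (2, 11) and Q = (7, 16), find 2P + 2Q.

(21, 1)

First 2P:
Repeated addition: build up to 2P.
2P: tangent at (2, 11): λ = (3·2² + 18)/(2·11) ≡ 1/22. 22⁻¹ ≡ 4 (mod 29) since 22·4 = 88 ≡ 1, so λ ≡ 1·4 ≡ 4.
  x = λ² - 2 - 2 = 16 - 4 ≡ 12; y = λ·(2 - 12) - 11 ≡ 7. → (12, 7)
2P = (12, 7).
Next 2Q:
Repeated addition: build up to 2Q.
2Q: tangent at (7, 16): λ = (3·7² + 18)/(2·16) ≡ 20/3. 3⁻¹ ≡ 10 (mod 29) since 3·10 = 30 ≡ 1, so λ ≡ 20·10 ≡ 26.
  x = λ² - 7 - 7 = 676 - 14 ≡ 24; y = λ·(7 - 24) - 16 ≡ 6. → (24, 6)
2Q = (24, 6).
Finally 2P + 2Q:
(12, 7) + (24, 6). λ = (6 - 7)/(24 - 12) ≡ 28/12 mod 29. 12⁻¹ ≡ 17 (mod 29) since 12·17 = 204 ≡ 1, so λ ≡ 12.
  x = λ² - 12 - 24 = 144 - 36 ≡ 21; y = λ·(12 - 21) - 7 ≡ 1. → (21, 1)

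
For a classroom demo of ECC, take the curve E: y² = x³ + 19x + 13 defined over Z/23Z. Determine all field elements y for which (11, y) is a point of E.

x³ + 19x + 13 = 1553 ≡ 12 (mod 23).
Square roots of 12 mod 23: 9 and 14 (since 9² = 81 ≡ 12).

9, 14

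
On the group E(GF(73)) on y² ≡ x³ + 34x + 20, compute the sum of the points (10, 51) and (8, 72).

(1, 37)

(10, 51) + (8, 72). λ = (72 - 51)/(8 - 10) ≡ 21/71 mod 73. 71⁻¹ ≡ 36 (mod 73), so λ ≡ 26.
  x = λ² - 10 - 8 = 676 - 18 ≡ 1; y = λ·(10 - 1) - 51 ≡ 37. → (1, 37)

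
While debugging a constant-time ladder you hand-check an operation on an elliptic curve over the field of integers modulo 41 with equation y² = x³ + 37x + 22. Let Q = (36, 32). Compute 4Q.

(22, 2)

Repeated addition: build up to 4Q.
2Q: tangent at (36, 32): λ = (3·36² + 37)/(2·32) ≡ 30/23. 23⁻¹ ≡ 25 (mod 41), so λ ≡ 30·25 ≡ 12.
  x = λ² - 36 - 36 = 144 - 72 ≡ 31; y = λ·(36 - 31) - 32 ≡ 28. → (31, 28)
3Q: (31, 28) + (36, 32). λ = (32 - 28)/(36 - 31) ≡ 4/5 mod 41. 5⁻¹ ≡ 33 (mod 41), so λ ≡ 9.
  x = λ² - 31 - 36 = 81 - 67 ≡ 14; y = λ·(31 - 14) - 28 ≡ 2. → (14, 2)
4Q: (14, 2) + (36, 32). λ = (32 - 2)/(36 - 14) ≡ 30/22 mod 41. 22⁻¹ ≡ 28 (mod 41), so λ ≡ 20.
  x = λ² - 14 - 36 = 400 - 50 ≡ 22; y = λ·(14 - 22) - 2 ≡ 2. → (22, 2)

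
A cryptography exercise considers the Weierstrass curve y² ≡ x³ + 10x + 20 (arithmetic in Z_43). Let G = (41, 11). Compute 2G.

(5, 25)

tangent at (41, 11): λ = (3·41² + 10)/(2·11) ≡ 22/22. 22⁻¹ ≡ 2 (mod 43) since 22·2 = 44 ≡ 1, so λ ≡ 22·2 ≡ 1.
  x = λ² - 41 - 41 = 1 - 82 ≡ 5; y = λ·(41 - 5) - 11 ≡ 25. → (5, 25)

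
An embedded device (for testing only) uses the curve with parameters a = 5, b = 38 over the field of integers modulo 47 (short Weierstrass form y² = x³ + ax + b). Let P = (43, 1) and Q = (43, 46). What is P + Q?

O

The two points share x = 43 and their y-coordinates satisfy 1 + 46 ≡ 0 (mod 47), so they are inverses. Their sum is O.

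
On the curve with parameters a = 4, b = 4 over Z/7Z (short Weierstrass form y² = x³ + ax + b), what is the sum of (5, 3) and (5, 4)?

The two points share x = 5 and their y-coordinates satisfy 3 + 4 ≡ 0 (mod 7), so they are inverses. Their sum is the point at infinity.

O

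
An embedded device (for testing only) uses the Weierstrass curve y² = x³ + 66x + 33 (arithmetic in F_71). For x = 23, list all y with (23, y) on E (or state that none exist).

x³ + 66x + 33 = 13718 ≡ 15 (mod 71).
Square roots of 15 mod 71: 21 and 50 (since 21² = 441 ≡ 15).

21, 50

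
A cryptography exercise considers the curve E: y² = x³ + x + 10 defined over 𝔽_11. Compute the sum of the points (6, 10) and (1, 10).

(4, 1)

(6, 10) + (1, 10). λ = (10 - 10)/(1 - 6) ≡ 0/6 mod 11. 6⁻¹ ≡ 2 (mod 11) since 6·2 = 12 ≡ 1, so λ ≡ 0.
  x = λ² - 6 - 1 = 0 - 7 ≡ 4; y = λ·(6 - 4) - 10 ≡ 1. → (4, 1)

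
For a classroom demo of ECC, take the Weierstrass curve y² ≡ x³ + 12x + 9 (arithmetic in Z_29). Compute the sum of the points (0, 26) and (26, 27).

(0, 26) + (26, 27). λ = (27 - 26)/(26 - 0) ≡ 1/26 mod 29. 26⁻¹ ≡ 19 (mod 29) since 26·19 = 494 ≡ 1, so λ ≡ 19.
  x = λ² - 0 - 26 = 361 - 26 ≡ 16; y = λ·(0 - 16) - 26 ≡ 18. → (16, 18)

(16, 18)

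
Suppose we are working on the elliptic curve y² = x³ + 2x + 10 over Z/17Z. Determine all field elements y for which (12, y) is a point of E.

x³ + 2x + 10 = 1762 ≡ 11 (mod 17).
11 is a non-residue mod 17; no y exists.

none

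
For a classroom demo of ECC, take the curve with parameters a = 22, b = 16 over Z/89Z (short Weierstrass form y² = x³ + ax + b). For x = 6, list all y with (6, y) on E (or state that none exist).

x³ + 22x + 16 = 364 ≡ 8 (mod 89).
Square roots of 8 mod 89: 39 and 50 (since 39² = 1521 ≡ 8).

39, 50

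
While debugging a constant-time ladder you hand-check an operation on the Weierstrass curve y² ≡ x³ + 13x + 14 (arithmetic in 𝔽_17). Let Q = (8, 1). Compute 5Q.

Repeated addition: build up to 5Q.
2Q: tangent at (8, 1): λ = (3·8² + 13)/(2·1) ≡ 1/2. 2⁻¹ ≡ 9 (mod 17), so λ ≡ 1·9 ≡ 9.
  x = λ² - 8 - 8 = 81 - 16 ≡ 14; y = λ·(8 - 14) - 1 ≡ 13. → (14, 13)
3Q: (14, 13) + (8, 1). λ = (1 - 13)/(8 - 14) ≡ 5/11 mod 17. 11⁻¹ ≡ 14 (mod 17) since 11·14 = 154 ≡ 1, so λ ≡ 2.
  x = λ² - 14 - 8 = 4 - 22 ≡ 16; y = λ·(14 - 16) - 13 ≡ 0. → (16, 0)
4Q: (16, 0) + (8, 1). λ = (1 - 0)/(8 - 16) ≡ 1/9 mod 17. 9⁻¹ ≡ 2 (mod 17), so λ ≡ 2.
  x = λ² - 16 - 8 = 4 - 24 ≡ 14; y = λ·(16 - 14) - 0 ≡ 4. → (14, 4)
5Q: (14, 4) + (8, 1). λ = (1 - 4)/(8 - 14) ≡ 14/11 mod 17. 11⁻¹ ≡ 14 (mod 17) since 11·14 = 154 ≡ 1, so λ ≡ 9.
  x = λ² - 14 - 8 = 81 - 22 ≡ 8; y = λ·(14 - 8) - 4 ≡ 16. → (8, 16)

(8, 16)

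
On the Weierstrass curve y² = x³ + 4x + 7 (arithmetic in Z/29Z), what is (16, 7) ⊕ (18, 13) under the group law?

(4, 0)

(16, 7) + (18, 13). λ = (13 - 7)/(18 - 16) ≡ 6/2 mod 29. 2⁻¹ ≡ 15 (mod 29), so λ ≡ 3.
  x = λ² - 16 - 18 = 9 - 34 ≡ 4; y = λ·(16 - 4) - 7 ≡ 0. → (4, 0)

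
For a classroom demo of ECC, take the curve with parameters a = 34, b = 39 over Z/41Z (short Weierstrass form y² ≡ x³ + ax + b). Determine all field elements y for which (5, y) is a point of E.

none

x³ + 34x + 39 = 334 ≡ 6 (mod 41).
6 is a non-residue mod 41; no y exists.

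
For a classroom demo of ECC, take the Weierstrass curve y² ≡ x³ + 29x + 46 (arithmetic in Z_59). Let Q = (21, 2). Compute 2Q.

tangent at (21, 2): λ = (3·21² + 29)/(2·2) ≡ 54/4. 4⁻¹ ≡ 15 (mod 59), so λ ≡ 54·15 ≡ 43.
  x = λ² - 21 - 21 = 1849 - 42 ≡ 37; y = λ·(21 - 37) - 2 ≡ 18. → (37, 18)

(37, 18)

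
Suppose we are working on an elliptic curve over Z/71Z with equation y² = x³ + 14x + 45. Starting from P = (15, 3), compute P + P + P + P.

Repeated addition: build up to 4P.
2P: tangent at (15, 3): λ = (3·15² + 14)/(2·3) ≡ 50/6. 6⁻¹ ≡ 12 (mod 71), so λ ≡ 50·12 ≡ 32.
  x = λ² - 15 - 15 = 1024 - 30 ≡ 0; y = λ·(15 - 0) - 3 ≡ 51. → (0, 51)
3P: (0, 51) + (15, 3). λ = (3 - 51)/(15 - 0) ≡ 23/15 mod 71. 15⁻¹ ≡ 19 (mod 71) since 15·19 = 285 ≡ 1, so λ ≡ 11.
  x = λ² - 0 - 15 = 121 - 15 ≡ 35; y = λ·(0 - 35) - 51 ≡ 61. → (35, 61)
4P: (35, 61) + (15, 3). λ = (3 - 61)/(15 - 35) ≡ 13/51 mod 71. 51⁻¹ ≡ 39 (mod 71), so λ ≡ 10.
  x = λ² - 35 - 15 = 100 - 50 ≡ 50; y = λ·(35 - 50) - 61 ≡ 2. → (50, 2)

(50, 2)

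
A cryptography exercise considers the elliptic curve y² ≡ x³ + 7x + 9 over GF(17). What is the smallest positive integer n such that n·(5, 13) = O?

11

2P: tangent at (5, 13): λ = (3·5² + 7)/(2·13) ≡ 14/9. 9⁻¹ ≡ 2 (mod 17) since 9·2 = 18 ≡ 1, so λ ≡ 14·2 ≡ 11.
  x = λ² - 5 - 5 = 121 - 10 ≡ 9; y = λ·(5 - 9) - 13 ≡ 11. → (9, 11)
3P: (9, 11) + (5, 13). λ = (13 - 11)/(5 - 9) ≡ 2/13 mod 17. 13⁻¹ ≡ 4 (mod 17), so λ ≡ 8.
  x = λ² - 9 - 5 = 64 - 14 ≡ 16; y = λ·(9 - 16) - 11 ≡ 1. → (16, 1)
4P: (16, 1) + (5, 13). λ = (13 - 1)/(5 - 16) ≡ 12/6 mod 17. 6⁻¹ ≡ 3 (mod 17), so λ ≡ 2.
  x = λ² - 16 - 5 = 4 - 21 ≡ 0; y = λ·(16 - 0) - 1 ≡ 14. → (0, 14)
5P: (0, 14) + (5, 13). λ = (13 - 14)/(5 - 0) ≡ 16/5 mod 17. 5⁻¹ ≡ 7 (mod 17), so λ ≡ 10.
  x = λ² - 0 - 5 = 100 - 5 ≡ 10; y = λ·(0 - 10) - 14 ≡ 5. → (10, 5)
6P: (10, 5) + (5, 13). λ = (13 - 5)/(5 - 10) ≡ 8/12 mod 17. 12⁻¹ ≡ 10 (mod 17), so λ ≡ 12.
  x = λ² - 10 - 5 = 144 - 15 ≡ 10; y = λ·(10 - 10) - 5 ≡ 12. → (10, 12)
7P: (10, 12) + (5, 13). λ = (13 - 12)/(5 - 10) ≡ 1/12 mod 17. 12⁻¹ ≡ 10 (mod 17), so λ ≡ 10.
  x = λ² - 10 - 5 = 100 - 15 ≡ 0; y = λ·(10 - 0) - 12 ≡ 3. → (0, 3)
8P: (0, 3) + (5, 13). λ = (13 - 3)/(5 - 0) ≡ 10/5 mod 17. 5⁻¹ ≡ 7 (mod 17), so λ ≡ 2.
  x = λ² - 0 - 5 = 4 - 5 ≡ 16; y = λ·(0 - 16) - 3 ≡ 16. → (16, 16)
9P: (16, 16) + (5, 13). λ = (13 - 16)/(5 - 16) ≡ 14/6 mod 17. 6⁻¹ ≡ 3 (mod 17), so λ ≡ 8.
  x = λ² - 16 - 5 = 64 - 21 ≡ 9; y = λ·(16 - 9) - 16 ≡ 6. → (9, 6)
10P: (9, 6) + (5, 13). λ = (13 - 6)/(5 - 9) ≡ 7/13 mod 17. 13⁻¹ ≡ 4 (mod 17), so λ ≡ 11.
  x = λ² - 9 - 5 = 121 - 14 ≡ 5; y = λ·(9 - 5) - 6 ≡ 4. → (5, 4)
11P: (5, 4) + (5, 13): same x and y₁ ≡ -y₂, so the sum is O.
11P = O, so the order is 11.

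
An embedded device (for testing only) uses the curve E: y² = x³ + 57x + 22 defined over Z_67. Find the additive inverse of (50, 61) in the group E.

-(50, 61) = (50, -61 mod 67) = (50, 6).

(50, 6)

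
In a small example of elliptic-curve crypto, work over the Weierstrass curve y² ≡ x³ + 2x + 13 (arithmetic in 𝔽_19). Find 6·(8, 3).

(15, 13)

Write Q = (8, 3).
Repeated addition: build up to 6Q.
2Q: tangent at (8, 3): λ = (3·8² + 2)/(2·3) ≡ 4/6. 6⁻¹ ≡ 16 (mod 19), so λ ≡ 4·16 ≡ 7.
  x = λ² - 8 - 8 = 49 - 16 ≡ 14; y = λ·(8 - 14) - 3 ≡ 12. → (14, 12)
3Q: (14, 12) + (8, 3). λ = (3 - 12)/(8 - 14) ≡ 10/13 mod 19. 13⁻¹ ≡ 3 (mod 19), so λ ≡ 11.
  x = λ² - 14 - 8 = 121 - 22 ≡ 4; y = λ·(14 - 4) - 12 ≡ 3. → (4, 3)
4Q: (4, 3) + (8, 3). λ = (3 - 3)/(8 - 4) ≡ 0/4 mod 19. 4⁻¹ ≡ 5 (mod 19) since 4·5 = 20 ≡ 1, so λ ≡ 0.
  x = λ² - 4 - 8 = 0 - 12 ≡ 7; y = λ·(4 - 7) - 3 ≡ 16. → (7, 16)
5Q: (7, 16) + (8, 3). λ = (3 - 16)/(8 - 7) ≡ 6/1 mod 19. 1⁻¹ ≡ 1 (mod 19) since 1·1 = 1 ≡ 1, so λ ≡ 6.
  x = λ² - 7 - 8 = 36 - 15 ≡ 2; y = λ·(7 - 2) - 16 ≡ 14. → (2, 14)
6Q: (2, 14) + (8, 3). λ = (3 - 14)/(8 - 2) ≡ 8/6 mod 19. 6⁻¹ ≡ 16 (mod 19) since 6·16 = 96 ≡ 1, so λ ≡ 14.
  x = λ² - 2 - 8 = 196 - 10 ≡ 15; y = λ·(2 - 15) - 14 ≡ 13. → (15, 13)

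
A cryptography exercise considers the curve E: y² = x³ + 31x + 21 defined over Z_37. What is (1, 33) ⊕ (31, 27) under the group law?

(1, 33) + (31, 27). λ = (27 - 33)/(31 - 1) ≡ 31/30 mod 37. 30⁻¹ ≡ 21 (mod 37), so λ ≡ 22.
  x = λ² - 1 - 31 = 484 - 32 ≡ 8; y = λ·(1 - 8) - 33 ≡ 35. → (8, 35)

(8, 35)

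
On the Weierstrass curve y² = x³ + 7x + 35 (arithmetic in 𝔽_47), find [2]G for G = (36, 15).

tangent at (36, 15): λ = (3·36² + 7)/(2·15) ≡ 41/30. 30⁻¹ ≡ 11 (mod 47) since 30·11 = 330 ≡ 1, so λ ≡ 41·11 ≡ 28.
  x = λ² - 36 - 36 = 784 - 72 ≡ 7; y = λ·(36 - 7) - 15 ≡ 45. → (7, 45)

(7, 45)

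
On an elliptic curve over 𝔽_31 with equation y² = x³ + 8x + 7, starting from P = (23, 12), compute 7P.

(28, 24)

Double-and-add on 7 = (111)₂. Start with P = (23, 12) for the leading 1-bit.
double: tangent at (23, 12): λ = (3·23² + 8)/(2·12) ≡ 14/24. 24⁻¹ ≡ 22 (mod 31) since 24·22 = 528 ≡ 1, so λ ≡ 14·22 ≡ 29.
  x = λ² - 23 - 23 = 841 - 46 ≡ 20; y = λ·(23 - 20) - 12 ≡ 13. → (20, 13)
add P: (20, 13) + (23, 12). λ = (12 - 13)/(23 - 20) ≡ 30/3 mod 31. 3⁻¹ ≡ 21 (mod 31) since 3·21 = 63 ≡ 1, so λ ≡ 10.
  x = λ² - 20 - 23 = 100 - 43 ≡ 26; y = λ·(20 - 26) - 13 ≡ 20. → (26, 20)
double: tangent at (26, 20): λ = (3·26² + 8)/(2·20) ≡ 21/9. 9⁻¹ ≡ 7 (mod 31), so λ ≡ 21·7 ≡ 23.
  x = λ² - 26 - 26 = 529 - 52 ≡ 12; y = λ·(26 - 12) - 20 ≡ 23. → (12, 23)
add P: (12, 23) + (23, 12). λ = (12 - 23)/(23 - 12) ≡ 20/11 mod 31. 11⁻¹ ≡ 17 (mod 31), so λ ≡ 30.
  x = λ² - 12 - 23 = 900 - 35 ≡ 28; y = λ·(12 - 28) - 23 ≡ 24. → (28, 24)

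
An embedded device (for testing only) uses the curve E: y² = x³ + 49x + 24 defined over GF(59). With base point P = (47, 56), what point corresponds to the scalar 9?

Double-and-add on 9 = (1001)₂. Start with P = (47, 56) for the leading 1-bit.
double: tangent at (47, 56): λ = (3·47² + 49)/(2·56) ≡ 9/53. 53⁻¹ ≡ 49 (mod 59) since 53·49 = 2597 ≡ 1, so λ ≡ 9·49 ≡ 28.
  x = λ² - 47 - 47 = 784 - 94 ≡ 41; y = λ·(47 - 41) - 56 ≡ 53. → (41, 53)
double: tangent at (41, 53): λ = (3·41² + 49)/(2·53) ≡ 18/47. 47⁻¹ ≡ 54 (mod 59) since 47·54 = 2538 ≡ 1, so λ ≡ 18·54 ≡ 28.
  x = λ² - 41 - 41 = 784 - 82 ≡ 53; y = λ·(41 - 53) - 53 ≡ 24. → (53, 24)
double: tangent at (53, 24): λ = (3·53² + 49)/(2·24) ≡ 39/48. 48⁻¹ ≡ 16 (mod 59), so λ ≡ 39·16 ≡ 34.
  x = λ² - 53 - 53 = 1156 - 106 ≡ 47; y = λ·(53 - 47) - 24 ≡ 3. → (47, 3)
add P: (47, 3) + (47, 56): same x and y₁ ≡ -y₂, so the sum is O.

O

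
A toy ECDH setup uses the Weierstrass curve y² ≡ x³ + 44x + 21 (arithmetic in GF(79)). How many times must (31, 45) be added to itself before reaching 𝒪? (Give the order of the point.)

2P: tangent at (31, 45): λ = (3·31² + 44)/(2·45) ≡ 4/11. 11⁻¹ ≡ 36 (mod 79), so λ ≡ 4·36 ≡ 65.
  x = λ² - 31 - 31 = 4225 - 62 ≡ 55; y = λ·(31 - 55) - 45 ≡ 54. → (55, 54)
3P: (55, 54) + (31, 45). λ = (45 - 54)/(31 - 55) ≡ 70/55 mod 79. 55⁻¹ ≡ 23 (mod 79), so λ ≡ 30.
  x = λ² - 55 - 31 = 900 - 86 ≡ 24; y = λ·(55 - 24) - 54 ≡ 7. → (24, 7)
4P: (24, 7) + (31, 45). λ = (45 - 7)/(31 - 24) ≡ 38/7 mod 79. 7⁻¹ ≡ 34 (mod 79), so λ ≡ 28.
  x = λ² - 24 - 31 = 784 - 55 ≡ 18; y = λ·(24 - 18) - 7 ≡ 3. → (18, 3)
5P: (18, 3) + (31, 45). λ = (45 - 3)/(31 - 18) ≡ 42/13 mod 79. 13⁻¹ ≡ 73 (mod 79), so λ ≡ 64.
  x = λ² - 18 - 31 = 4096 - 49 ≡ 18; y = λ·(18 - 18) - 3 ≡ 76. → (18, 76)
6P: (18, 76) + (31, 45). λ = (45 - 76)/(31 - 18) ≡ 48/13 mod 79. 13⁻¹ ≡ 73 (mod 79), so λ ≡ 28.
  x = λ² - 18 - 31 = 784 - 49 ≡ 24; y = λ·(18 - 24) - 76 ≡ 72. → (24, 72)
7P: (24, 72) + (31, 45). λ = (45 - 72)/(31 - 24) ≡ 52/7 mod 79. 7⁻¹ ≡ 34 (mod 79), so λ ≡ 30.
  x = λ² - 24 - 31 = 900 - 55 ≡ 55; y = λ·(24 - 55) - 72 ≡ 25. → (55, 25)
8P: (55, 25) + (31, 45). λ = (45 - 25)/(31 - 55) ≡ 20/55 mod 79. 55⁻¹ ≡ 23 (mod 79), so λ ≡ 65.
  x = λ² - 55 - 31 = 4225 - 86 ≡ 31; y = λ·(55 - 31) - 25 ≡ 34. → (31, 34)
9P: (31, 34) + (31, 45): same x and y₁ ≡ -y₂, so the sum is 𝒪.
9P = 𝒪, so the order is 9.

9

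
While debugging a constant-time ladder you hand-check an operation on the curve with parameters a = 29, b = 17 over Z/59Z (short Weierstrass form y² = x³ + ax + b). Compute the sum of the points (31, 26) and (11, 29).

(31, 26) + (11, 29). λ = (29 - 26)/(11 - 31) ≡ 3/39 mod 59. 39⁻¹ ≡ 56 (mod 59), so λ ≡ 50.
  x = λ² - 31 - 11 = 2500 - 42 ≡ 39; y = λ·(31 - 39) - 26 ≡ 46. → (39, 46)

(39, 46)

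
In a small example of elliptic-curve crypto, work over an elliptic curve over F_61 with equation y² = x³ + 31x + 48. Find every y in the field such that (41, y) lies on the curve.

x³ + 31x + 48 = 70240 ≡ 29 (mod 61).
29 is a non-residue mod 61; no y exists.

none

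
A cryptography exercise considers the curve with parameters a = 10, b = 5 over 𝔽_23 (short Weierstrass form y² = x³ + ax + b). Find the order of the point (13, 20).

6

2P: tangent at (13, 20): λ = (3·13² + 10)/(2·20) ≡ 11/17. 17⁻¹ ≡ 19 (mod 23), so λ ≡ 11·19 ≡ 2.
  x = λ² - 13 - 13 = 4 - 26 ≡ 1; y = λ·(13 - 1) - 20 ≡ 4. → (1, 4)
3P: (1, 4) + (13, 20). λ = (20 - 4)/(13 - 1) ≡ 16/12 mod 23. 12⁻¹ ≡ 2 (mod 23) since 12·2 = 24 ≡ 1, so λ ≡ 9.
  x = λ² - 1 - 13 = 81 - 14 ≡ 21; y = λ·(1 - 21) - 4 ≡ 0. → (21, 0)
4P: (21, 0) + (13, 20). λ = (20 - 0)/(13 - 21) ≡ 20/15 mod 23. 15⁻¹ ≡ 20 (mod 23), so λ ≡ 9.
  x = λ² - 21 - 13 = 81 - 34 ≡ 1; y = λ·(21 - 1) - 0 ≡ 19. → (1, 19)
5P: (1, 19) + (13, 20). λ = (20 - 19)/(13 - 1) ≡ 1/12 mod 23. 12⁻¹ ≡ 2 (mod 23) since 12·2 = 24 ≡ 1, so λ ≡ 2.
  x = λ² - 1 - 13 = 4 - 14 ≡ 13; y = λ·(1 - 13) - 19 ≡ 3. → (13, 3)
6P: (13, 3) + (13, 20): same x and y₁ ≡ -y₂, so the sum is O.
6P = O, so the order is 6.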